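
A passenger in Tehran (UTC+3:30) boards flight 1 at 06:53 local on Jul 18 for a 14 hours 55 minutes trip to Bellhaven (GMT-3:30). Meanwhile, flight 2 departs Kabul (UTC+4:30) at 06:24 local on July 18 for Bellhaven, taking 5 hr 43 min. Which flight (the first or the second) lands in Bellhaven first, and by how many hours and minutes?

the second, by 10 hours 41 minutes

Flight 1 in UTC: 06:53 − 3:30 = 03:23 on Jul 18.
+14 hours 55 minutes → arrive 18:18 UTC on Jul 18.
Flight 2 in UTC: 06:24 − 4:30 = 01:54 on Jul 18.
+5 hours and 43 minutes → arrive 07:37 UTC on Jul 18.
Flight 2 lands earlier by 10 hours 41 minutes.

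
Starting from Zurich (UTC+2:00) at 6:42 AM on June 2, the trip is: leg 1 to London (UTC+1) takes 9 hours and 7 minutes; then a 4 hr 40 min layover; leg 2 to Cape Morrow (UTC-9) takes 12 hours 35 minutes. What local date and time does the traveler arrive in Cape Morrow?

Convert departure to UTC: 6:42 AM − 2:00 = 4:42 AM UTC on Jun 2.
Add 9 hours 7 minutes leg 1 → 1:49 PM UTC.
Add 4 hours 40 minutes layover in London → 6:29 PM UTC.
Add 12 hours 35 minutes leg 2 → 7:04 AM UTC (Jun 3).
Cape Morrow is UTC−9:00, so local arrival = 7:04 AM − 9:00 = 10:04 PM on Jun 2.

10:04 PM on June 2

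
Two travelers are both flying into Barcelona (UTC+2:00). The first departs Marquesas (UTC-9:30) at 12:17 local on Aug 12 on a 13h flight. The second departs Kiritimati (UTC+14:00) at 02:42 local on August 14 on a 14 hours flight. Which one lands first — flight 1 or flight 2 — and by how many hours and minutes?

the first, by 15 hours 55 minutes

Flight 1 in UTC: 12:17 + 9:30 = 21:47 on Aug 12.
+13 hours → arrive 10:47 UTC on Aug 13.
Flight 2 in UTC: 02:42 − 14:00 = 12:42 on Aug 13.
+14 hours → arrive 02:42 UTC on Aug 14.
Flight 1 lands earlier by 15 hours 55 minutes.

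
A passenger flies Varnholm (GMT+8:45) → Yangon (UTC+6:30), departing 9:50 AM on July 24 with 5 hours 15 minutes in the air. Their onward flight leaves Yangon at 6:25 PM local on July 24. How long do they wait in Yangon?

5 hours 35 minutes

Convert departure to UTC: 9:50 AM − 8:45 = 1:05 AM UTC on Jul 24.
Add 5 hours 15 minutes flight time → 6:20 AM UTC.
Yangon is UTC+6:30, so local arrival = 6:20 AM + 6:30 = 12:50 PM on Jul 24.
Layover = 6:25 PM − 12:50 PM = 5 hours 35 minutes.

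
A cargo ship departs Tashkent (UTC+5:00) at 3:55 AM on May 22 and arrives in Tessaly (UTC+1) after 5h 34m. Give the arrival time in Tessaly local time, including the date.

5:29 AM on May 22

Tessaly is 4:00 behind Tashkent.
After 5 hours and 34 minutes it is 9:29 AM in Tashkent.
Shift by the zone difference: 9:29 AM − 4:00 = 5:29 AM on May 22 in Tessaly.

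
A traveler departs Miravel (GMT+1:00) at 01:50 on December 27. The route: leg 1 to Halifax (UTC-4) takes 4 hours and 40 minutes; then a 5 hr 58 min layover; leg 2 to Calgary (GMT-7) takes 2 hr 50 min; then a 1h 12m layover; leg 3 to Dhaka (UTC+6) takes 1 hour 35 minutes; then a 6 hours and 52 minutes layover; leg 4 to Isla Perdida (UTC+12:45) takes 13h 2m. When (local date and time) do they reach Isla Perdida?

Convert departure to UTC: 01:50 − 1:00 = 00:50 UTC on Dec 27.
Add 4 hours and 40 minutes leg 1 → 05:30 UTC.
Add 5 hours and 58 minutes layover in Halifax → 11:28 UTC.
Add 2 hours 50 minutes leg 2 → 14:18 UTC.
Add 1 hour 12 minutes layover in Calgary → 15:30 UTC.
Add 1 hour 35 minutes leg 3 → 17:05 UTC.
Add 6 hours 52 minutes layover in Dhaka → 23:57 UTC.
Add 13 hours 2 minutes leg 4 → 12:59 UTC (Dec 28).
Isla Perdida is UTC+12:45, so local arrival = 12:59 + 12:45 = 01:44 on Dec 29.

01:44 on December 29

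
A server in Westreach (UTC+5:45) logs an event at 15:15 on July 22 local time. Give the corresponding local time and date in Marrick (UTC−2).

07:30 on July 22

In UTC: 15:15 − 5:45 = 09:30 on Jul 22.
Marrick is UTC−2:00: 09:30 − 2:00 = 07:30 on Jul 22.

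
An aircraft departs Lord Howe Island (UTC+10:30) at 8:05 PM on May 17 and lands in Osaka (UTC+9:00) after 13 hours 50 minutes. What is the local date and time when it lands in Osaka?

Convert departure to UTC: 8:05 PM − 10:30 = 9:35 AM UTC on May 17.
Add 13 hours 50 minutes travel time → 11:25 PM UTC.
Osaka is UTC+9:00, so local arrival = 11:25 PM + 9:00 = 8:25 AM on May 18.

8:25 AM on May 18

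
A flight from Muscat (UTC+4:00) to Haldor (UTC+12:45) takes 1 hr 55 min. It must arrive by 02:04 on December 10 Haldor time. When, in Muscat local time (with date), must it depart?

15:24 on Dec 9

Target arrival in UTC: 02:04 − 12:45 = 13:19 on Dec 9.
Subtract 1 hour and 55 minutes → departure 11:24 UTC on Dec 9.
Muscat is UTC+4:00: 11:24 + 4:00 = 15:24 on Dec 9.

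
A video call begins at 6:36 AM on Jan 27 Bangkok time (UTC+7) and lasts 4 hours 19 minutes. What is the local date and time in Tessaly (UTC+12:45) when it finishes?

4:40 PM on January 27

Convert start to UTC: 6:36 AM − 7:00 = 11:36 PM UTC on Jan 26.
Add 4 hours and 19 minutes duration → 3:55 AM UTC (Jan 27).
Tessaly is UTC+12:45, so local end time = 3:55 AM + 12:45 = 4:40 PM on Jan 27.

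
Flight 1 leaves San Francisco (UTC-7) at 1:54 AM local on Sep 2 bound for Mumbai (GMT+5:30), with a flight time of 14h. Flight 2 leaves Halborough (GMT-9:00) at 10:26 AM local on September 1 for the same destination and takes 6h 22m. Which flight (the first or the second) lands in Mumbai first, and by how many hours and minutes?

the second, by 21 hours 6 minutes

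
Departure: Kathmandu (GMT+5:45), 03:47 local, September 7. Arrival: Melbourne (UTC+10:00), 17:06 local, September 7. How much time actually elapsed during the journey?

Departure in UTC: 03:47 − 5:45 = 22:02 on Sep 6.
Arrival in UTC: 17:06 − 10:00 = 07:06 on Sep 7.
Elapsed = 07:06 − 22:02 (+1 day) = 9 hours 4 minutes.

9 hours 4 minutes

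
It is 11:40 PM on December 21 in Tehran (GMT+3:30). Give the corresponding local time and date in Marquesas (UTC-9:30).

10:40 AM on Dec 21

In UTC: 11:40 PM − 3:30 = 8:10 PM on Dec 21.
Marquesas is UTC−9:30: 8:10 PM − 9:30 = 10:40 AM on Dec 21.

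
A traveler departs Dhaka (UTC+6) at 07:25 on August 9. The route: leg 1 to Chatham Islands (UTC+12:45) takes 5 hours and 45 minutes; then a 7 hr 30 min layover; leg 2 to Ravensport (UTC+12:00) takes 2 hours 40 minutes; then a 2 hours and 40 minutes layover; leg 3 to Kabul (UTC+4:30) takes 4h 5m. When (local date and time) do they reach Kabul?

04:35 on August 10

Convert departure to UTC: 07:25 − 6:00 = 01:25 UTC on Aug 9.
Add 5 hours and 45 minutes leg 1 → 07:10 UTC.
Add 7 hours and 30 minutes layover in Chatham Islands → 14:40 UTC.
Add 2 hours and 40 minutes leg 2 → 17:20 UTC.
Add 2 hours 40 minutes layover in Ravensport → 20:00 UTC.
Add 4 hours and 5 minutes leg 3 → 00:05 UTC (Aug 10).
Kabul is UTC+4:30, so local arrival = 00:05 + 4:30 = 04:35 on Aug 10.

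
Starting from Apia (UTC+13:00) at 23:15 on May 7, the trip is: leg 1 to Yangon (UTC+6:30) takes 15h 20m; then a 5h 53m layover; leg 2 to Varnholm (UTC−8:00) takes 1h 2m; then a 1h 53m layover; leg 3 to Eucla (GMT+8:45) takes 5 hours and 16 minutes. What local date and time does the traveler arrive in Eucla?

00:24 on May 9

Convert departure to UTC: 23:15 − 13:00 = 10:15 UTC on May 7.
Add 15 hours 20 minutes leg 1 → 01:35 UTC (May 8).
Add 5 hours and 53 minutes layover in Yangon → 07:28 UTC.
Add 1 hour and 2 minutes leg 2 → 08:30 UTC.
Add 1 hour and 53 minutes layover in Varnholm → 10:23 UTC.
Add 5 hours and 16 minutes leg 3 → 15:39 UTC.
Eucla is UTC+8:45, so local arrival = 15:39 + 8:45 = 00:24 on May 9.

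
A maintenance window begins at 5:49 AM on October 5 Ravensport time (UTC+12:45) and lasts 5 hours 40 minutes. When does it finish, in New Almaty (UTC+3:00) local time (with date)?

New Almaty is 9:45 behind Ravensport.
After 5 hours 40 minutes it is 11:29 AM in Ravensport.
Shift by the zone difference: 11:29 AM − 9:45 = 1:44 AM on Oct 5 in New Almaty.

1:44 AM on October 5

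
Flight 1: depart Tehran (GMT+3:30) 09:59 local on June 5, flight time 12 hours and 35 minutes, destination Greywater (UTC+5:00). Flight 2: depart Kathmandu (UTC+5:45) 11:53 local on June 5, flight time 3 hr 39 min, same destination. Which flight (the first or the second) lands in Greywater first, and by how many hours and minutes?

the second, by 9 hours 17 minutes

Flight 1 in UTC: 09:59 − 3:30 = 06:29 on Jun 5.
+12 hours and 35 minutes → arrive 19:04 UTC on Jun 5.
Flight 2 in UTC: 11:53 − 5:45 = 06:08 on Jun 5.
+3 hours and 39 minutes → arrive 09:47 UTC on Jun 5.
Flight 2 lands earlier by 9 hours 17 minutes.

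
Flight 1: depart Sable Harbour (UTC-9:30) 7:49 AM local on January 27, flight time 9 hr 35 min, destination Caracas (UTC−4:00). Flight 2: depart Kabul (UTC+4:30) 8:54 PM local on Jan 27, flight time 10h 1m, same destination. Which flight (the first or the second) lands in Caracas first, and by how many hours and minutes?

the second, by 29 minutes

Flight 1 in UTC: 7:49 AM + 9:30 = 5:19 PM on Jan 27.
+9 hours and 35 minutes → arrive 2:54 AM UTC on Jan 28.
Flight 2 in UTC: 8:54 PM − 4:30 = 4:24 PM on Jan 27.
+10 hours 1 minute → arrive 2:25 AM UTC on Jan 28.
Flight 2 lands earlier by 29 minutes.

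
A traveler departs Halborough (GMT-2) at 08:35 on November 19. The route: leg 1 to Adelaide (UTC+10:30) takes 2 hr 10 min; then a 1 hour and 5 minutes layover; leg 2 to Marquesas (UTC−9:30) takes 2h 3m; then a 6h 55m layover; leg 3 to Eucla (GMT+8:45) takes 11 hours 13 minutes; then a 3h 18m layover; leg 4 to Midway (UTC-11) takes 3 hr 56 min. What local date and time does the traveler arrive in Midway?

06:15 on November 20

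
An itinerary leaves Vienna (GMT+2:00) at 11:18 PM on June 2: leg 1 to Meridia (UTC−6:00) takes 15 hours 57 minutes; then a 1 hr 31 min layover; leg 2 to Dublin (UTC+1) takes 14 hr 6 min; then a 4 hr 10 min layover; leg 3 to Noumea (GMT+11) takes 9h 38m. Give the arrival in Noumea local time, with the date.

Convert departure to UTC: 11:18 PM − 2:00 = 9:18 PM UTC on Jun 2.
Add 15 hours 57 minutes leg 1 → 1:15 PM UTC (Jun 3).
Add 1 hour and 31 minutes layover in Meridia → 2:46 PM UTC.
Add 14 hours and 6 minutes leg 2 → 4:52 AM UTC (Jun 4).
Add 4 hours and 10 minutes layover in Dublin → 9:02 AM UTC.
Add 9 hours and 38 minutes leg 3 → 6:40 PM UTC.
Noumea is UTC+11:00, so local arrival = 6:40 PM + 11:00 = 5:40 AM on Jun 5.

5:40 AM on June 5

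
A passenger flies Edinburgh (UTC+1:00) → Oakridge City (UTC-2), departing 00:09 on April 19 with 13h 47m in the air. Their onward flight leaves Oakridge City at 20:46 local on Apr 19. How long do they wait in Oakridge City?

Convert departure to UTC: 00:09 − 1:00 = 23:09 UTC on Apr 18.
Add 13 hours and 47 minutes flight time → 12:56 UTC (Apr 19).
Oakridge City is UTC−2:00, so local arrival = 12:56 − 2:00 = 10:56 on Apr 19.
Layover = 20:46 − 10:56 = 9 hours 50 minutes.

9 hours 50 minutes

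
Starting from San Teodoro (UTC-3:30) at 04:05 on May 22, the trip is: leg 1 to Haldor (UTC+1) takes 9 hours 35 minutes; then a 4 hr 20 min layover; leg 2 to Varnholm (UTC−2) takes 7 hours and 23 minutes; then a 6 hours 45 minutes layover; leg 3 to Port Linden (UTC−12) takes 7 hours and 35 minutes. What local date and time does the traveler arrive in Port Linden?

07:13 on May 23

Convert departure to UTC: 04:05 + 3:30 = 07:35 UTC on May 22.
Add 9 hours 35 minutes leg 1 → 17:10 UTC.
Add 4 hours 20 minutes layover in Haldor → 21:30 UTC.
Add 7 hours 23 minutes leg 2 → 04:53 UTC (May 23).
Add 6 hours and 45 minutes layover in Varnholm → 11:38 UTC.
Add 7 hours 35 minutes leg 3 → 19:13 UTC.
Port Linden is UTC−12:00, so local arrival = 19:13 − 12:00 = 07:13 on May 23.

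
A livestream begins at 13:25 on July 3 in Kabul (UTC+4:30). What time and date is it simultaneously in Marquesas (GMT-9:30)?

23:25 on July 2

Marquesas is 14:00 behind Kabul.
Shift by the zone difference: 13:25 − 14:00 = 23:25 on Jul 2 in Marquesas.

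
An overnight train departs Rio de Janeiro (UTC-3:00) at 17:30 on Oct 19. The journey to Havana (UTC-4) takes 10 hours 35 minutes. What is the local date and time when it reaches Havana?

Convert departure to UTC: 17:30 + 3:00 = 20:30 UTC on Oct 19.
Add 10 hours 35 minutes travel time → 07:05 UTC (Oct 20).
Havana is UTC−4:00, so local arrival = 07:05 − 4:00 = 03:05 on Oct 20.

03:05 on October 20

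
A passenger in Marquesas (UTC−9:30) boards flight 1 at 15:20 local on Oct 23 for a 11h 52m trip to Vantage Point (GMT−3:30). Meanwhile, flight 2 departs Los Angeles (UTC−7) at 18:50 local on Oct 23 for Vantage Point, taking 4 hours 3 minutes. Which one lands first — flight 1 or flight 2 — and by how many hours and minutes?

Flight 1 in UTC: 15:20 + 9:30 = 00:50 on Oct 24.
+11 hours 52 minutes → arrive 12:42 UTC on Oct 24.
Flight 2 in UTC: 18:50 + 7:00 = 01:50 on Oct 24.
+4 hours 3 minutes → arrive 05:53 UTC on Oct 24.
Flight 2 lands earlier by 6 hours 49 minutes.

the second, by 6 hours 49 minutes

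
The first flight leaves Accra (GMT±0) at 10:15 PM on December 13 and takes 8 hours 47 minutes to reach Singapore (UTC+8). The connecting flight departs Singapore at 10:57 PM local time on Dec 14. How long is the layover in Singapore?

7 hours 55 minutes

Accra is at UTC+0, so departure is already 10:15 PM UTC on Dec 13.
Add 8 hours 47 minutes flight time → 7:02 AM UTC (Dec 14).
Singapore is UTC+8:00, so local arrival = 7:02 AM + 8:00 = 3:02 PM on Dec 14.
Layover = 10:57 PM − 3:02 PM = 7 hours 55 minutes.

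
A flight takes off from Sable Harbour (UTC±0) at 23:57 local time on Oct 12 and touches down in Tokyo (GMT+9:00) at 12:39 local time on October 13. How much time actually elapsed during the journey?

Departure is already UTC: 23:57 on Oct 12.
Arrival in UTC: 12:39 − 9:00 = 03:39 on Oct 13.
Elapsed = 03:39 − 23:57 (+1 day) = 3 hours 42 minutes.

3 hours 42 minutes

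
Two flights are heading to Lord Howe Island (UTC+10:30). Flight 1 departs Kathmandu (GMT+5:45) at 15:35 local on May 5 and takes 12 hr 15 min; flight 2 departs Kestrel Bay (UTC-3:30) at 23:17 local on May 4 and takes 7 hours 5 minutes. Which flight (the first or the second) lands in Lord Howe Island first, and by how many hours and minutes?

Flight 1 in UTC: 15:35 − 5:45 = 09:50 on May 5.
+12 hours and 15 minutes → arrive 22:05 UTC on May 5.
Flight 2 in UTC: 23:17 + 3:30 = 02:47 on May 5.
+7 hours 5 minutes → arrive 09:52 UTC on May 5.
Flight 2 lands earlier by 12 hours 13 minutes.

the second, by 12 hours 13 minutes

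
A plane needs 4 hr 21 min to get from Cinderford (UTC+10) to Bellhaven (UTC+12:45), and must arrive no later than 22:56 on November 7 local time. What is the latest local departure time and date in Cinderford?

Target arrival in UTC: 22:56 − 12:45 = 10:11 on Nov 7.
Subtract 4 hours and 21 minutes → departure 05:50 UTC on Nov 7.
Cinderford is UTC+10:00: 05:50 + 10:00 = 15:50 on Nov 7.

15:50 on November 7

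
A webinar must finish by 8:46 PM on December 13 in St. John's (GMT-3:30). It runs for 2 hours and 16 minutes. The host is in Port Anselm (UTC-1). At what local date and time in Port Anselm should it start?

9:00 PM on December 13

Target end time in UTC: 8:46 PM + 3:30 = 12:16 AM on Dec 14.
Subtract 2 hours 16 minutes → start 10:00 PM UTC on Dec 13.
Port Anselm is UTC−1:00: 10:00 PM − 1:00 = 9:00 PM on Dec 13.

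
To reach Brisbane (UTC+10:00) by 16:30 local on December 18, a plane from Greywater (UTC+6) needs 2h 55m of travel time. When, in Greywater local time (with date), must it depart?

09:35 on Dec 18

Target arrival in UTC: 16:30 − 10:00 = 06:30 on Dec 18.
Subtract 2 hours 55 minutes → departure 03:35 UTC on Dec 18.
Greywater is UTC+6:00: 03:35 + 6:00 = 09:35 on Dec 18.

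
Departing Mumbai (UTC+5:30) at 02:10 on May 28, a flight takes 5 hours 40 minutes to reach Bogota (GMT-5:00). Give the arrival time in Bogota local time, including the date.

Convert departure to UTC: 02:10 − 5:30 = 20:40 UTC on May 27.
Add 5 hours and 40 minutes travel time → 02:20 UTC (May 28).
Bogota is UTC−5:00, so local arrival = 02:20 − 5:00 = 21:20 on May 27.

21:20 on May 27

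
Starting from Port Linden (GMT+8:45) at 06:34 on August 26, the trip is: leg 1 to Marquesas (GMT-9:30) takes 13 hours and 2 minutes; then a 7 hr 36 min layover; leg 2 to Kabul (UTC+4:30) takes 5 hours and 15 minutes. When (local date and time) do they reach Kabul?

04:12 on August 27

Convert departure to UTC: 06:34 − 8:45 = 21:49 UTC on Aug 25.
Add 13 hours 2 minutes leg 1 → 10:51 UTC (Aug 26).
Add 7 hours 36 minutes layover in Marquesas → 18:27 UTC.
Add 5 hours 15 minutes leg 2 → 23:42 UTC.
Kabul is UTC+4:30, so local arrival = 23:42 + 4:30 = 04:12 on Aug 27.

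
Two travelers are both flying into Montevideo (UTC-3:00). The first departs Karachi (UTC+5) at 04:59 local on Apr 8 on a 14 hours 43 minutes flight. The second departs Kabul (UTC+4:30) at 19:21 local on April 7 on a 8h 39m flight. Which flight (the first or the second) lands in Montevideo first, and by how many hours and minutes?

the second, by 15 hours 12 minutes

Flight 1 in UTC: 04:59 − 5:00 = 23:59 on Apr 7.
+14 hours 43 minutes → arrive 14:42 UTC on Apr 8.
Flight 2 in UTC: 19:21 − 4:30 = 14:51 on Apr 7.
+8 hours and 39 minutes → arrive 23:30 UTC on Apr 7.
Flight 2 lands earlier by 15 hours 12 minutes.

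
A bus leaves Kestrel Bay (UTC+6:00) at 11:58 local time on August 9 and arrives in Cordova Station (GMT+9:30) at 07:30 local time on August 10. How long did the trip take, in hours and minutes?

16 hours 2 minutes

Cordova Station is 3:30 ahead of Kestrel Bay.
Clock-face elapsed time (ignoring zones) is 19 hours 32 minutes.
Actual elapsed = 19 hours 32 minutes − 3:30 = 16 hours 2 minutes.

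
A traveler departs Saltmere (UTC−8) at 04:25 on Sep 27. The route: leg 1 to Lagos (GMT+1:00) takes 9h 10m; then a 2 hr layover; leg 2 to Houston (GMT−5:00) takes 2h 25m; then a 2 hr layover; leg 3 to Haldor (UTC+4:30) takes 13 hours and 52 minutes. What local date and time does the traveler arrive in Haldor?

Convert departure to UTC: 04:25 + 8:00 = 12:25 UTC on Sep 27.
Add 9 hours 10 minutes leg 1 → 21:35 UTC.
Add 2 hours layover in Lagos → 23:35 UTC.
Add 2 hours and 25 minutes leg 2 → 02:00 UTC (Sep 28).
Add 2 hours layover in Houston → 04:00 UTC.
Add 13 hours 52 minutes leg 3 → 17:52 UTC.
Haldor is UTC+4:30, so local arrival = 17:52 + 4:30 = 22:22 on Sep 28.

22:22 on Sep 28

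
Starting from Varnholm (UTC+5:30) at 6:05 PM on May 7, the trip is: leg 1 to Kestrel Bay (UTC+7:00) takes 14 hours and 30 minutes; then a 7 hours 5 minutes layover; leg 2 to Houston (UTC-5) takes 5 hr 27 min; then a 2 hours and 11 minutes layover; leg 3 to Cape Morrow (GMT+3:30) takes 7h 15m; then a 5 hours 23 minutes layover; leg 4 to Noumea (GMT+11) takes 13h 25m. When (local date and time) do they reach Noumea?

Convert departure to UTC: 6:05 PM − 5:30 = 12:35 PM UTC on May 7.
Add 14 hours 30 minutes leg 1 → 3:05 AM UTC (May 8).
Add 7 hours and 5 minutes layover in Kestrel Bay → 10:10 AM UTC.
Add 5 hours and 27 minutes leg 2 → 3:37 PM UTC.
Add 2 hours and 11 minutes layover in Houston → 5:48 PM UTC.
Add 7 hours and 15 minutes leg 3 → 1:03 AM UTC (May 9).
Add 5 hours 23 minutes layover in Cape Morrow → 6:26 AM UTC.
Add 13 hours 25 minutes leg 4 → 7:51 PM UTC.
Noumea is UTC+11:00, so local arrival = 7:51 PM + 11:00 = 6:51 AM on May 10.

6:51 AM on May 10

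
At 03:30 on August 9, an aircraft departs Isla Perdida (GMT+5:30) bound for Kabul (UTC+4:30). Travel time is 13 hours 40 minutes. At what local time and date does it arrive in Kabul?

Kabul is 1:00 behind Isla Perdida.
After 13 hours and 40 minutes it is 17:10 in Isla Perdida.
Shift by the zone difference: 17:10 − 1:00 = 16:10 on Aug 9 in Kabul.

16:10 on August 9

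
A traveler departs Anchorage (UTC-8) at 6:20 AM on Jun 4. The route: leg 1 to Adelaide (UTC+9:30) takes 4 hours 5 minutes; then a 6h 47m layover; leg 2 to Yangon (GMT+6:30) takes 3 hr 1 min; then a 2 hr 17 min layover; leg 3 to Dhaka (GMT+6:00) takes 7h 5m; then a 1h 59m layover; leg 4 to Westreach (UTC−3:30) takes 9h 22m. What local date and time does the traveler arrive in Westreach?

9:26 PM on June 5

Convert departure to UTC: 6:20 AM + 8:00 = 2:20 PM UTC on Jun 4.
Add 4 hours 5 minutes leg 1 → 6:25 PM UTC.
Add 6 hours and 47 minutes layover in Adelaide → 1:12 AM UTC (Jun 5).
Add 3 hours 1 minute leg 2 → 4:13 AM UTC.
Add 2 hours 17 minutes layover in Yangon → 6:30 AM UTC.
Add 7 hours 5 minutes leg 3 → 1:35 PM UTC.
Add 1 hour 59 minutes layover in Dhaka → 3:34 PM UTC.
Add 9 hours 22 minutes leg 4 → 12:56 AM UTC (Jun 6).
Westreach is UTC−3:30, so local arrival = 12:56 AM − 3:30 = 9:26 PM on Jun 5.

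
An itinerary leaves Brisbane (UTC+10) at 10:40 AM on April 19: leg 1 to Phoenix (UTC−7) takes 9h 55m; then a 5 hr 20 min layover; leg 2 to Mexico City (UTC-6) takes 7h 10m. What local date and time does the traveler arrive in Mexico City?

Convert departure to UTC: 10:40 AM − 10:00 = 12:40 AM UTC on Apr 19.
Add 9 hours and 55 minutes leg 1 → 10:35 AM UTC.
Add 5 hours 20 minutes layover in Phoenix → 3:55 PM UTC.
Add 7 hours 10 minutes leg 2 → 11:05 PM UTC.
Mexico City is UTC−6:00, so local arrival = 11:05 PM − 6:00 = 5:05 PM on Apr 19.

5:05 PM on Apr 19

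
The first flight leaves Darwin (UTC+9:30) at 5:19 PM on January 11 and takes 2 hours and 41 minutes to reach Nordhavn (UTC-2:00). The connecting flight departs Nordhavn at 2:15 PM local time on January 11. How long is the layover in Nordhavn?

Convert departure to UTC: 5:19 PM − 9:30 = 7:49 AM UTC on Jan 11.
Add 2 hours 41 minutes flight time → 10:30 AM UTC.
Nordhavn is UTC−2:00, so local arrival = 10:30 AM − 2:00 = 8:30 AM on Jan 11.
Layover = 2:15 PM − 8:30 AM = 5 hours 45 minutes.

5 hours 45 minutes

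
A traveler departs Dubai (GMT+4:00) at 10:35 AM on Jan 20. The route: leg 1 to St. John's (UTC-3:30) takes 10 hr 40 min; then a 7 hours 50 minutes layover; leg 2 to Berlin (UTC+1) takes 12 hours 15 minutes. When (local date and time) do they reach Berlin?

2:20 PM on January 21

Convert departure to UTC: 10:35 AM − 4:00 = 6:35 AM UTC on Jan 20.
Add 10 hours 40 minutes leg 1 → 5:15 PM UTC.
Add 7 hours and 50 minutes layover in St. John's → 1:05 AM UTC (Jan 21).
Add 12 hours 15 minutes leg 2 → 1:20 PM UTC.
Berlin is UTC+1:00, so local arrival = 1:20 PM + 1:00 = 2:20 PM on Jan 21.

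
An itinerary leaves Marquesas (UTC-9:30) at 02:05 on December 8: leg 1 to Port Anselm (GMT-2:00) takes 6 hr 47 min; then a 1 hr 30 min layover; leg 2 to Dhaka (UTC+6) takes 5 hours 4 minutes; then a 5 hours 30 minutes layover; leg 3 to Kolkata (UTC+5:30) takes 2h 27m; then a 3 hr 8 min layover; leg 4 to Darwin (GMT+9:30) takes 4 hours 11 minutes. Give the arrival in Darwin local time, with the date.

Convert departure to UTC: 02:05 + 9:30 = 11:35 UTC on Dec 8.
Add 6 hours and 47 minutes leg 1 → 18:22 UTC.
Add 1 hour and 30 minutes layover in Port Anselm → 19:52 UTC.
Add 5 hours and 4 minutes leg 2 → 00:56 UTC (Dec 9).
Add 5 hours 30 minutes layover in Dhaka → 06:26 UTC.
Add 2 hours 27 minutes leg 3 → 08:53 UTC.
Add 3 hours 8 minutes layover in Kolkata → 12:01 UTC.
Add 4 hours 11 minutes leg 4 → 16:12 UTC.
Darwin is UTC+9:30, so local arrival = 16:12 + 9:30 = 01:42 on Dec 10.

01:42 on December 10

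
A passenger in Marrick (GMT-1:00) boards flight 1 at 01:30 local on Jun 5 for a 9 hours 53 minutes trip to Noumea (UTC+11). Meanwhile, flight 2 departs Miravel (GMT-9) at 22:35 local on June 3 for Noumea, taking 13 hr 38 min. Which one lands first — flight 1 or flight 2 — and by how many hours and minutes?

the second, by 15 hours 10 minutes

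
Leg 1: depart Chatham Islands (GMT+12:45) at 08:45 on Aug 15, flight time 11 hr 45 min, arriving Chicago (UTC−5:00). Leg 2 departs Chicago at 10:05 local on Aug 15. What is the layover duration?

7 hours 20 minutes

Convert departure to UTC: 08:45 − 12:45 = 20:00 UTC on Aug 14.
Add 11 hours 45 minutes flight time → 07:45 UTC (Aug 15).
Chicago is UTC−5:00, so local arrival = 07:45 − 5:00 = 02:45 on Aug 15.
Layover = 10:05 − 02:45 = 7 hours 20 minutes.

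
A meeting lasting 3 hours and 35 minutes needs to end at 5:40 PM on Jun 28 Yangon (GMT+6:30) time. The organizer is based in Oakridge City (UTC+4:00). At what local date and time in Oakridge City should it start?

11:35 AM on June 28

Target end time in UTC: 5:40 PM − 6:30 = 11:10 AM on Jun 28.
Subtract 3 hours 35 minutes → start 7:35 AM UTC on Jun 28.
Oakridge City is UTC+4:00: 7:35 AM + 4:00 = 11:35 AM on Jun 28.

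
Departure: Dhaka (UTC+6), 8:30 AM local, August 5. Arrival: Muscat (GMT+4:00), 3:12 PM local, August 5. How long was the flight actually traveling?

Departure in UTC: 8:30 AM − 6:00 = 2:30 AM on Aug 5.
Arrival in UTC: 3:12 PM − 4:00 = 11:12 AM on Aug 5.
Elapsed = 11:12 AM − 2:30 AM = 8 hours 42 minutes.

8 hours 42 minutes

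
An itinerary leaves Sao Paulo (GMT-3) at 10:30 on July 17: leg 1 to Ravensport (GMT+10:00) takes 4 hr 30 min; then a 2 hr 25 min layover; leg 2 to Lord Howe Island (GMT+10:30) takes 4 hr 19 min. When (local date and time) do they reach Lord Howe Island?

Convert departure to UTC: 10:30 + 3:00 = 13:30 UTC on Jul 17.
Add 4 hours 30 minutes leg 1 → 18:00 UTC.
Add 2 hours 25 minutes layover in Ravensport → 20:25 UTC.
Add 4 hours and 19 minutes leg 2 → 00:44 UTC (Jul 18).
Lord Howe Island is UTC+10:30, so local arrival = 00:44 + 10:30 = 11:14 on Jul 18.

11:14 on July 18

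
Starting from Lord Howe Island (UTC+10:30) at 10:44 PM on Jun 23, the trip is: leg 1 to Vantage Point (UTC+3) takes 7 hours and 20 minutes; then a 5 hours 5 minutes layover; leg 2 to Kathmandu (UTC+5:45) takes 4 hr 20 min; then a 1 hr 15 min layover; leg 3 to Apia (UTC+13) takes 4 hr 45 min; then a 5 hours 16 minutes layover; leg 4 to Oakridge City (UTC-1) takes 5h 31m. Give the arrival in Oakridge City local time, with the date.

Convert departure to UTC: 10:44 PM − 10:30 = 12:14 PM UTC on Jun 23.
Add 7 hours and 20 minutes leg 1 → 7:34 PM UTC.
Add 5 hours and 5 minutes layover in Vantage Point → 12:39 AM UTC (Jun 24).
Add 4 hours 20 minutes leg 2 → 4:59 AM UTC.
Add 1 hour 15 minutes layover in Kathmandu → 6:14 AM UTC.
Add 4 hours and 45 minutes leg 3 → 10:59 AM UTC.
Add 5 hours 16 minutes layover in Apia → 4:15 PM UTC.
Add 5 hours and 31 minutes leg 4 → 9:46 PM UTC.
Oakridge City is UTC−1:00, so local arrival = 9:46 PM − 1:00 = 8:46 PM on Jun 24.

8:46 PM on Jun 24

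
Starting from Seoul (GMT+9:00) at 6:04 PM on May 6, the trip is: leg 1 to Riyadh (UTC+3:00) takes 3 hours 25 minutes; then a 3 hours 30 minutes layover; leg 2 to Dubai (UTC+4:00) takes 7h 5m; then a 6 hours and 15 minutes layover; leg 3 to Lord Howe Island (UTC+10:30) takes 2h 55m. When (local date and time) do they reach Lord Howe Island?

Convert departure to UTC: 6:04 PM − 9:00 = 9:04 AM UTC on May 6.
Add 3 hours and 25 minutes leg 1 → 12:29 PM UTC.
Add 3 hours and 30 minutes layover in Riyadh → 3:59 PM UTC.
Add 7 hours and 5 minutes leg 2 → 11:04 PM UTC.
Add 6 hours 15 minutes layover in Dubai → 5:19 AM UTC (May 7).
Add 2 hours 55 minutes leg 3 → 8:14 AM UTC.
Lord Howe Island is UTC+10:30, so local arrival = 8:14 AM + 10:30 = 6:44 PM on May 7.

6:44 PM on May 7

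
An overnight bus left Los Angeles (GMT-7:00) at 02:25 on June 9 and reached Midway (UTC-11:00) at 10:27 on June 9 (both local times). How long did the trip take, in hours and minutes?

12 hours 2 minutes

Departure in UTC: 02:25 + 7:00 = 09:25 on Jun 9.
Arrival in UTC: 10:27 + 11:00 = 21:27 on Jun 9.
Elapsed = 21:27 − 09:25 = 12 hours 2 minutes.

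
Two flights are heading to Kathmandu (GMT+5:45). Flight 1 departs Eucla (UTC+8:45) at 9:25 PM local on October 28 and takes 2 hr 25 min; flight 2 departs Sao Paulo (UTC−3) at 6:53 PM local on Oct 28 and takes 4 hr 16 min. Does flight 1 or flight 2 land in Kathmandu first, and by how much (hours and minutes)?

Flight 1 in UTC: 9:25 PM − 8:45 = 12:40 PM on Oct 28.
+2 hours and 25 minutes → arrive 3:05 PM UTC on Oct 28.
Flight 2 in UTC: 6:53 PM + 3:00 = 9:53 PM on Oct 28.
+4 hours 16 minutes → arrive 2:09 AM UTC on Oct 29.
Flight 1 lands earlier by 11 hours 4 minutes.

the first, by 11 hours 4 minutes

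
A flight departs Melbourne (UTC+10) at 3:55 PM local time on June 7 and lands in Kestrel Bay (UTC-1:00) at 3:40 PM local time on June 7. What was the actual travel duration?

Departure in UTC: 3:55 PM − 10:00 = 5:55 AM on Jun 7.
Arrival in UTC: 3:40 PM + 1:00 = 4:40 PM on Jun 7.
Elapsed = 4:40 PM − 5:55 AM = 10 hours 45 minutes.

10 hours 45 minutes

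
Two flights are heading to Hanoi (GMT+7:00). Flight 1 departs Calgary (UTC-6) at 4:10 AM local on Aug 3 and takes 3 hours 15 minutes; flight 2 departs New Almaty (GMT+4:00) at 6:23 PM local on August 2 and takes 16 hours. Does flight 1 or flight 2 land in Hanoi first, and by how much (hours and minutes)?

the second, by 7 hours 2 minutes

Flight 1 in UTC: 4:10 AM + 6:00 = 10:10 AM on Aug 3.
+3 hours and 15 minutes → arrive 1:25 PM UTC on Aug 3.
Flight 2 in UTC: 6:23 PM − 4:00 = 2:23 PM on Aug 2.
+16 hours → arrive 6:23 AM UTC on Aug 3.
Flight 2 lands earlier by 7 hours 2 minutes.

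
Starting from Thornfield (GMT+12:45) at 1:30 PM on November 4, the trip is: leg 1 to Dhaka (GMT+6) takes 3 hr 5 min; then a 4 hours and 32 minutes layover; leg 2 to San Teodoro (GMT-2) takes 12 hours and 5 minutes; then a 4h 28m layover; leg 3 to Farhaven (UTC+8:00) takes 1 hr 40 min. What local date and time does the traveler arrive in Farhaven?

10:35 AM on Nov 5

Convert departure to UTC: 1:30 PM − 12:45 = 12:45 AM UTC on Nov 4.
Add 3 hours 5 minutes leg 1 → 3:50 AM UTC.
Add 4 hours and 32 minutes layover in Dhaka → 8:22 AM UTC.
Add 12 hours 5 minutes leg 2 → 8:27 PM UTC.
Add 4 hours and 28 minutes layover in San Teodoro → 12:55 AM UTC (Nov 5).
Add 1 hour and 40 minutes leg 3 → 2:35 AM UTC.
Farhaven is UTC+8:00, so local arrival = 2:35 AM + 8:00 = 10:35 AM on Nov 5.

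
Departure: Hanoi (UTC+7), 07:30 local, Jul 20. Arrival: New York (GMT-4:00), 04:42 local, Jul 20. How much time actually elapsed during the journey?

8 hours 12 minutes

Departure in UTC: 07:30 − 7:00 = 00:30 on Jul 20.
Arrival in UTC: 04:42 + 4:00 = 08:42 on Jul 20.
Elapsed = 08:42 − 00:30 = 8 hours 12 minutes.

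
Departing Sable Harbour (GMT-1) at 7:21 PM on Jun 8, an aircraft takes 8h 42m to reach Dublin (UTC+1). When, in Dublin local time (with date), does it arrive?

6:03 AM on Jun 9

Convert departure to UTC: 7:21 PM + 1:00 = 8:21 PM UTC on Jun 8.
Add 8 hours 42 minutes travel time → 5:03 AM UTC (Jun 9).
Dublin is UTC+1:00, so local arrival = 5:03 AM + 1:00 = 6:03 AM on Jun 9.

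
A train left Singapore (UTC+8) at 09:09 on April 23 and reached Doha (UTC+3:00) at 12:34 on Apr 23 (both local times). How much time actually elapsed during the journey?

Departure in UTC: 09:09 − 8:00 = 01:09 on Apr 23.
Arrival in UTC: 12:34 − 3:00 = 09:34 on Apr 23.
Elapsed = 09:34 − 01:09 = 8 hours 25 minutes.

8 hours 25 minutes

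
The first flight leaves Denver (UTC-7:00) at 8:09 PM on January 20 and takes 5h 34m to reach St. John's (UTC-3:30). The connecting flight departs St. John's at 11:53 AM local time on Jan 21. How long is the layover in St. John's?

Convert departure to UTC: 8:09 PM + 7:00 = 3:09 AM UTC on Jan 21.
Add 5 hours 34 minutes flight time → 8:43 AM UTC.
St. John's is UTC−3:30, so local arrival = 8:43 AM − 3:30 = 5:13 AM on Jan 21.
Layover = 11:53 AM − 5:13 AM = 6 hours 40 minutes.

6 hours 40 minutes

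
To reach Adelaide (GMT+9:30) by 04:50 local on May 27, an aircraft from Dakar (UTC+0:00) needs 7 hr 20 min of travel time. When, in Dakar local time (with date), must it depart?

Target arrival in UTC: 04:50 − 9:30 = 19:20 on May 26.
Subtract 7 hours 20 minutes → departure 12:00 UTC on May 26.
Dakar is UTC+0, so departure is 12:00 on May 26.

12:00 on May 26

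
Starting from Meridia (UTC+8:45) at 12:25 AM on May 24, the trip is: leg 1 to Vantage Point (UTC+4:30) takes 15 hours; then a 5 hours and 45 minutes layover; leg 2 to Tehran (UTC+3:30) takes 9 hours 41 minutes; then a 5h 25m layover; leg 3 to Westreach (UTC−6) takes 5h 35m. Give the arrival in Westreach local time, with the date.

Convert departure to UTC: 12:25 AM − 8:45 = 3:40 PM UTC on May 23.
Add 15 hours leg 1 → 6:40 AM UTC (May 24).
Add 5 hours and 45 minutes layover in Vantage Point → 12:25 PM UTC.
Add 9 hours and 41 minutes leg 2 → 10:06 PM UTC.
Add 5 hours and 25 minutes layover in Tehran → 3:31 AM UTC (May 25).
Add 5 hours 35 minutes leg 3 → 9:06 AM UTC.
Westreach is UTC−6:00, so local arrival = 9:06 AM − 6:00 = 3:06 AM on May 25.

3:06 AM on May 25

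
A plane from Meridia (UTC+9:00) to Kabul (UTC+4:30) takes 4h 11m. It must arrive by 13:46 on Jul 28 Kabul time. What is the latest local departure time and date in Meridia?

Target arrival in UTC: 13:46 − 4:30 = 09:16 on Jul 28.
Subtract 4 hours and 11 minutes → departure 05:05 UTC on Jul 28.
Meridia is UTC+9:00: 05:05 + 9:00 = 14:05 on Jul 28.

14:05 on Jul 28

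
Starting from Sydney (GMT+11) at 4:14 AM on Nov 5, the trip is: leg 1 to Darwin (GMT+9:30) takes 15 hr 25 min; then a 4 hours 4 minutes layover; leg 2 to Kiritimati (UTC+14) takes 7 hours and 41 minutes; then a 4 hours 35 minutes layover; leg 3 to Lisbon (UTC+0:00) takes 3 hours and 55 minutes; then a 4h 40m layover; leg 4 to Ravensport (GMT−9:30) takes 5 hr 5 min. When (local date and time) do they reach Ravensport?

5:09 AM on Nov 6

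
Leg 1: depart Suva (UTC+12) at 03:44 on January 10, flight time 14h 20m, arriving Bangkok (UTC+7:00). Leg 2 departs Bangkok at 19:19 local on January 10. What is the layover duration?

6 hours 15 minutes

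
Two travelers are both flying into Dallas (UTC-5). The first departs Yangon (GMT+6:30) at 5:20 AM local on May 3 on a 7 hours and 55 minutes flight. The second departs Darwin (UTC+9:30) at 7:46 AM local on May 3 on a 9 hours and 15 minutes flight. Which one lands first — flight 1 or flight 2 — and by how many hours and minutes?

the first, by 46 minutes

Flight 1 in UTC: 5:20 AM − 6:30 = 10:50 PM on May 2.
+7 hours 55 minutes → arrive 6:45 AM UTC on May 3.
Flight 2 in UTC: 7:46 AM − 9:30 = 10:16 PM on May 2.
+9 hours and 15 minutes → arrive 7:31 AM UTC on May 3.
Flight 1 lands earlier by 46 minutes.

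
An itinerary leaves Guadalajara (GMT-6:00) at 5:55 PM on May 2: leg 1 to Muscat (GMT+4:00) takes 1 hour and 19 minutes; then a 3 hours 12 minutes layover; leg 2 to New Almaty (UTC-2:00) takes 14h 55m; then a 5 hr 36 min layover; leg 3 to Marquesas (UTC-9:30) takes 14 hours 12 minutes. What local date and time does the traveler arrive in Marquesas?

Convert departure to UTC: 5:55 PM + 6:00 = 11:55 PM UTC on May 2.
Add 1 hour and 19 minutes leg 1 → 1:14 AM UTC (May 3).
Add 3 hours 12 minutes layover in Muscat → 4:26 AM UTC.
Add 14 hours and 55 minutes leg 2 → 7:21 PM UTC.
Add 5 hours 36 minutes layover in New Almaty → 12:57 AM UTC (May 4).
Add 14 hours 12 minutes leg 3 → 3:09 PM UTC.
Marquesas is UTC−9:30, so local arrival = 3:09 PM − 9:30 = 5:39 AM on May 4.

5:39 AM on May 4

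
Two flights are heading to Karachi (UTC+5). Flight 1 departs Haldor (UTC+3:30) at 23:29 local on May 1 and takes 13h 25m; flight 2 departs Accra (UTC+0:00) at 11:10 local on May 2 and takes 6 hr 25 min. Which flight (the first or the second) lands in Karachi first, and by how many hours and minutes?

Flight 1 in UTC: 23:29 − 3:30 = 19:59 on May 1.
+13 hours and 25 minutes → arrive 09:24 UTC on May 2.
Flight 2 departs at 11:10 UTC (May 2).
+6 hours 25 minutes → arrive 17:35 UTC on May 2.
Flight 1 lands earlier by 8 hours 11 minutes.

the first, by 8 hours 11 minutes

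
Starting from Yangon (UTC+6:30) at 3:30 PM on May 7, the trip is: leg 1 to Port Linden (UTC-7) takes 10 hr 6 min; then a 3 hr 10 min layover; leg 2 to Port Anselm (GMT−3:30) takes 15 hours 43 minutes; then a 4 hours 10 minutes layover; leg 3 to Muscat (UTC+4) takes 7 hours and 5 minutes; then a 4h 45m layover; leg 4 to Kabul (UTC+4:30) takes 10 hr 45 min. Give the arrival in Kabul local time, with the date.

Convert departure to UTC: 3:30 PM − 6:30 = 9:00 AM UTC on May 7.
Add 10 hours 6 minutes leg 1 → 7:06 PM UTC.
Add 3 hours and 10 minutes layover in Port Linden → 10:16 PM UTC.
Add 15 hours 43 minutes leg 2 → 1:59 PM UTC (May 8).
Add 4 hours 10 minutes layover in Port Anselm → 6:09 PM UTC.
Add 7 hours and 5 minutes leg 3 → 1:14 AM UTC (May 9).
Add 4 hours 45 minutes layover in Muscat → 5:59 AM UTC.
Add 10 hours 45 minutes leg 4 → 4:44 PM UTC.
Kabul is UTC+4:30, so local arrival = 4:44 PM + 4:30 = 9:14 PM on May 9.

9:14 PM on May 9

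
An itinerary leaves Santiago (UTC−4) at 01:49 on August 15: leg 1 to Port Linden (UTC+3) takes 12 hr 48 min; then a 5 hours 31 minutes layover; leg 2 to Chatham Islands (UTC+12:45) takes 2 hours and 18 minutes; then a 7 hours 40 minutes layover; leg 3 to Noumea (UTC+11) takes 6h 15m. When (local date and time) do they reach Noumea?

Convert departure to UTC: 01:49 + 4:00 = 05:49 UTC on Aug 15.
Add 12 hours and 48 minutes leg 1 → 18:37 UTC.
Add 5 hours 31 minutes layover in Port Linden → 00:08 UTC (Aug 16).
Add 2 hours and 18 minutes leg 2 → 02:26 UTC.
Add 7 hours 40 minutes layover in Chatham Islands → 10:06 UTC.
Add 6 hours and 15 minutes leg 3 → 16:21 UTC.
Noumea is UTC+11:00, so local arrival = 16:21 + 11:00 = 03:21 on Aug 17.

03:21 on August 17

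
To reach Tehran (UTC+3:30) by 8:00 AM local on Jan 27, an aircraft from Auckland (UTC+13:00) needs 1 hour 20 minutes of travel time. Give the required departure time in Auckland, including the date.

Target arrival in UTC: 8:00 AM − 3:30 = 4:30 AM on Jan 27.
Subtract 1 hour and 20 minutes → departure 3:10 AM UTC on Jan 27.
Auckland is UTC+13:00: 3:10 AM + 13:00 = 4:10 PM on Jan 27.

4:10 PM on January 27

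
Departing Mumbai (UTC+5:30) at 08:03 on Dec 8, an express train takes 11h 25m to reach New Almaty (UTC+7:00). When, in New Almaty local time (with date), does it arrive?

20:58 on December 8

Convert departure to UTC: 08:03 − 5:30 = 02:33 UTC on Dec 8.
Add 11 hours 25 minutes travel time → 13:58 UTC.
New Almaty is UTC+7:00, so local arrival = 13:58 + 7:00 = 20:58 on Dec 8.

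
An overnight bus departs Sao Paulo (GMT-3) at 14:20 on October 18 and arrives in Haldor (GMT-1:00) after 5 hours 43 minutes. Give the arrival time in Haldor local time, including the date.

Convert departure to UTC: 14:20 + 3:00 = 17:20 UTC on Oct 18.
Add 5 hours and 43 minutes travel time → 23:03 UTC.
Haldor is UTC−1:00, so local arrival = 23:03 − 1:00 = 22:03 on Oct 18.

22:03 on October 18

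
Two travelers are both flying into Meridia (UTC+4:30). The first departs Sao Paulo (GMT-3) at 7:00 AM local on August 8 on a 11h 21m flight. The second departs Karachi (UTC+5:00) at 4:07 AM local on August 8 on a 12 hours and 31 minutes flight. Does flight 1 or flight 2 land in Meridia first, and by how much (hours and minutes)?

Flight 1 in UTC: 7:00 AM + 3:00 = 10:00 AM on Aug 8.
+11 hours 21 minutes → arrive 9:21 PM UTC on Aug 8.
Flight 2 in UTC: 4:07 AM − 5:00 = 11:07 PM on Aug 7.
+12 hours and 31 minutes → arrive 11:38 AM UTC on Aug 8.
Flight 2 lands earlier by 9 hours 43 minutes.

the second, by 9 hours 43 minutes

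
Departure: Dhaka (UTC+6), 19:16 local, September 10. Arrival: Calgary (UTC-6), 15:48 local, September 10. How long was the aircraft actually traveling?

Calgary is 12:00 behind Dhaka.
Clock-face elapsed time (ignoring zones) is −3 hours 28 minutes.
Actual elapsed = −3 hours 28 minutes + 12:00 = 8 hours 32 minutes.

8 hours 32 minutes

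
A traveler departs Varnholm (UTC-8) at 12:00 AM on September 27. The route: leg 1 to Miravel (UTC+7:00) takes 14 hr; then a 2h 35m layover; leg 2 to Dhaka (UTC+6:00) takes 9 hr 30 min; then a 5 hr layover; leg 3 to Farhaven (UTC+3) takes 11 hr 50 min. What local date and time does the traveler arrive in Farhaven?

Convert departure to UTC: 12:00 AM + 8:00 = 8:00 AM UTC on Sep 27.
Add 14 hours leg 1 → 10:00 PM UTC.
Add 2 hours and 35 minutes layover in Miravel → 12:35 AM UTC (Sep 28).
Add 9 hours 30 minutes leg 2 → 10:05 AM UTC.
Add 5 hours layover in Dhaka → 3:05 PM UTC.
Add 11 hours 50 minutes leg 3 → 2:55 AM UTC (Sep 29).
Farhaven is UTC+3:00, so local arrival = 2:55 AM + 3:00 = 5:55 AM on Sep 29.

5:55 AM on September 29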